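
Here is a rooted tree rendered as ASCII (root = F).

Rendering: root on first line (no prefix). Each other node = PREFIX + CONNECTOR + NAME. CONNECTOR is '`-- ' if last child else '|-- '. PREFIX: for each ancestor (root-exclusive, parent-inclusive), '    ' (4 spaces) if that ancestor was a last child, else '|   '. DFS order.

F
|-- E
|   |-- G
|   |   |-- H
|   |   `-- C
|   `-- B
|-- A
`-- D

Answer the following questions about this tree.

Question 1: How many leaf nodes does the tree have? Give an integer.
Leaves (nodes with no children): A, B, C, D, H

Answer: 5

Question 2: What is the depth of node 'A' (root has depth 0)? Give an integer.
Answer: 1

Derivation:
Path from root to A: F -> A
Depth = number of edges = 1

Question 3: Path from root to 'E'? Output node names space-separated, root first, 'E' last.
Answer: F E

Derivation:
Walk down from root: F -> E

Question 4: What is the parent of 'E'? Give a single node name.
Scan adjacency: E appears as child of F

Answer: F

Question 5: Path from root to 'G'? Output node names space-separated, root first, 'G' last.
Answer: F E G

Derivation:
Walk down from root: F -> E -> G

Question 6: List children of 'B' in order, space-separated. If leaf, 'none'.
Node B's children (from adjacency): (leaf)

Answer: none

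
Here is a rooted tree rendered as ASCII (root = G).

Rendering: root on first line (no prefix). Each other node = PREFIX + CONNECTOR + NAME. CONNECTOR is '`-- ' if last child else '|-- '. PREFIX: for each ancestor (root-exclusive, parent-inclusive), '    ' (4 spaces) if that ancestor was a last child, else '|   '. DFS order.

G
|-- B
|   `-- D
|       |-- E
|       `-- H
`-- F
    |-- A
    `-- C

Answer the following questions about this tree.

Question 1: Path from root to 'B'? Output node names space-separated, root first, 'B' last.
Answer: G B

Derivation:
Walk down from root: G -> B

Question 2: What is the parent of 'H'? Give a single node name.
Answer: D

Derivation:
Scan adjacency: H appears as child of D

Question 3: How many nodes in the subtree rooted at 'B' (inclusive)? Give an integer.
Answer: 4

Derivation:
Subtree rooted at B contains: B, D, E, H
Count = 4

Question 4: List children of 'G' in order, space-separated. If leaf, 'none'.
Node G's children (from adjacency): B, F

Answer: B F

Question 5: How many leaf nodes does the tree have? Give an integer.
Answer: 4

Derivation:
Leaves (nodes with no children): A, C, E, H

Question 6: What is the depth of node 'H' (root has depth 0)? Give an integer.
Answer: 3

Derivation:
Path from root to H: G -> B -> D -> H
Depth = number of edges = 3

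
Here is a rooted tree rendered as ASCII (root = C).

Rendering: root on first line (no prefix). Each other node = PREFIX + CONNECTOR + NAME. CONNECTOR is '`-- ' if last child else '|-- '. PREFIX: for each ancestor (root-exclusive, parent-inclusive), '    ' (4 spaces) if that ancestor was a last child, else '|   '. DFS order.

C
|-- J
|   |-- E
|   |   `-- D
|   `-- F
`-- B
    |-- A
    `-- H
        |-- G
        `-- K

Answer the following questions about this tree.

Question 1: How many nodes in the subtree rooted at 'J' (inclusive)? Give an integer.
Answer: 4

Derivation:
Subtree rooted at J contains: D, E, F, J
Count = 4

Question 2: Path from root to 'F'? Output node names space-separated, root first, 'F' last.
Answer: C J F

Derivation:
Walk down from root: C -> J -> F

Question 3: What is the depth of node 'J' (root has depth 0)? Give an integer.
Answer: 1

Derivation:
Path from root to J: C -> J
Depth = number of edges = 1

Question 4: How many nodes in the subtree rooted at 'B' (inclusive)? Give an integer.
Subtree rooted at B contains: A, B, G, H, K
Count = 5

Answer: 5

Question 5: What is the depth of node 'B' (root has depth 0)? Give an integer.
Path from root to B: C -> B
Depth = number of edges = 1

Answer: 1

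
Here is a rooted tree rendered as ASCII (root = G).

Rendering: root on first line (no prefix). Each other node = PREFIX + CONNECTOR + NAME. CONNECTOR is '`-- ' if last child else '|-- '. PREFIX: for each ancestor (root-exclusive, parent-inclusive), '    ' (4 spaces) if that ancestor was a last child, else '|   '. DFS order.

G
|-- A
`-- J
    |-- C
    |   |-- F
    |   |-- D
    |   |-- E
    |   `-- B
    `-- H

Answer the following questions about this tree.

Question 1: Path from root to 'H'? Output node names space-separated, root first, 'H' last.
Walk down from root: G -> J -> H

Answer: G J H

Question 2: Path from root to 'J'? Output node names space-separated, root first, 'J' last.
Answer: G J

Derivation:
Walk down from root: G -> J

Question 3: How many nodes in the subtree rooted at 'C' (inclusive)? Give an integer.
Subtree rooted at C contains: B, C, D, E, F
Count = 5

Answer: 5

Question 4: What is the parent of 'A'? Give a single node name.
Answer: G

Derivation:
Scan adjacency: A appears as child of G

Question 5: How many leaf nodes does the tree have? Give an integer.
Leaves (nodes with no children): A, B, D, E, F, H

Answer: 6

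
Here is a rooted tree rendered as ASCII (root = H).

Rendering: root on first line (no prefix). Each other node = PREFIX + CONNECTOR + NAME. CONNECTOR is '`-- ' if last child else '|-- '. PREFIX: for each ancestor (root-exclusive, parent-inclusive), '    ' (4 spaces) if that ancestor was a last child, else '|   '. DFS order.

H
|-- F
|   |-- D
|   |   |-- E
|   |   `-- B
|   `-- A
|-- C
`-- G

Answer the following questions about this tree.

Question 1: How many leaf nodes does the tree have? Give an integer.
Answer: 5

Derivation:
Leaves (nodes with no children): A, B, C, E, G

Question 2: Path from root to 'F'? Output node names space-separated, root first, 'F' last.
Walk down from root: H -> F

Answer: H F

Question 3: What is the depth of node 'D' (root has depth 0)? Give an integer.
Path from root to D: H -> F -> D
Depth = number of edges = 2

Answer: 2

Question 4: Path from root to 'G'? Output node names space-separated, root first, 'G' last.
Answer: H G

Derivation:
Walk down from root: H -> G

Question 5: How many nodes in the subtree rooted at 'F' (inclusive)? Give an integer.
Answer: 5

Derivation:
Subtree rooted at F contains: A, B, D, E, F
Count = 5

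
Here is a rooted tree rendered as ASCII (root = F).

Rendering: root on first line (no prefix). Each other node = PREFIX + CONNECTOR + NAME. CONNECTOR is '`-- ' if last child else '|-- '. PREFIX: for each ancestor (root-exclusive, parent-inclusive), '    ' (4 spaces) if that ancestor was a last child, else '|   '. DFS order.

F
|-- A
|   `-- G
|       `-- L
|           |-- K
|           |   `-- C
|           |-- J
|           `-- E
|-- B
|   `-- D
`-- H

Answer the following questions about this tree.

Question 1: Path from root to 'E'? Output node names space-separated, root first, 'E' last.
Answer: F A G L E

Derivation:
Walk down from root: F -> A -> G -> L -> E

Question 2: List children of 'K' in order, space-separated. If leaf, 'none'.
Node K's children (from adjacency): C

Answer: C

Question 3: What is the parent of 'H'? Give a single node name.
Scan adjacency: H appears as child of F

Answer: F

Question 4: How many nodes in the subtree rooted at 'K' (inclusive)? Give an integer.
Subtree rooted at K contains: C, K
Count = 2

Answer: 2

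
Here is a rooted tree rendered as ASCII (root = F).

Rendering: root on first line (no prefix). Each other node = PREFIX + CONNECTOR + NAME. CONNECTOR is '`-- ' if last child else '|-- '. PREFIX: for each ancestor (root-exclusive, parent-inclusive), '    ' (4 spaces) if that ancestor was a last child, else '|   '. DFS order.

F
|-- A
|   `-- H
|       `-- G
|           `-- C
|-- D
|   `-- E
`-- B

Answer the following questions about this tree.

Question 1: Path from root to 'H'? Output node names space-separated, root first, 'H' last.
Answer: F A H

Derivation:
Walk down from root: F -> A -> H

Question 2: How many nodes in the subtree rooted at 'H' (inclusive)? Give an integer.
Answer: 3

Derivation:
Subtree rooted at H contains: C, G, H
Count = 3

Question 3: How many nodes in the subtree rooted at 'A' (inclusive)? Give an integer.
Subtree rooted at A contains: A, C, G, H
Count = 4

Answer: 4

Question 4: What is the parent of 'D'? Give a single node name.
Scan adjacency: D appears as child of F

Answer: F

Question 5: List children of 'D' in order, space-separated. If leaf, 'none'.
Answer: E

Derivation:
Node D's children (from adjacency): E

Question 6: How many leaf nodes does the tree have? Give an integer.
Answer: 3

Derivation:
Leaves (nodes with no children): B, C, E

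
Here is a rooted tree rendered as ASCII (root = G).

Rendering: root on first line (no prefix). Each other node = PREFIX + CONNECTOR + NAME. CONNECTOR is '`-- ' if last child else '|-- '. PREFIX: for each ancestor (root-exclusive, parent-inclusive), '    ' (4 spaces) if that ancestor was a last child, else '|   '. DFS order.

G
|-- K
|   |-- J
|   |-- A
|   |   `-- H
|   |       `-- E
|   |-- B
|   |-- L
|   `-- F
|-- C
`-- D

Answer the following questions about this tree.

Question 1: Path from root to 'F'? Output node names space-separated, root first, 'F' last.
Answer: G K F

Derivation:
Walk down from root: G -> K -> F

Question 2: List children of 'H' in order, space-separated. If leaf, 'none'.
Node H's children (from adjacency): E

Answer: E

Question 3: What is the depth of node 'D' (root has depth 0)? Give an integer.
Answer: 1

Derivation:
Path from root to D: G -> D
Depth = number of edges = 1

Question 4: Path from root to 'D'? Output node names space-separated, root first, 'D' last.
Answer: G D

Derivation:
Walk down from root: G -> D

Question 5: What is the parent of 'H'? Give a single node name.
Scan adjacency: H appears as child of A

Answer: A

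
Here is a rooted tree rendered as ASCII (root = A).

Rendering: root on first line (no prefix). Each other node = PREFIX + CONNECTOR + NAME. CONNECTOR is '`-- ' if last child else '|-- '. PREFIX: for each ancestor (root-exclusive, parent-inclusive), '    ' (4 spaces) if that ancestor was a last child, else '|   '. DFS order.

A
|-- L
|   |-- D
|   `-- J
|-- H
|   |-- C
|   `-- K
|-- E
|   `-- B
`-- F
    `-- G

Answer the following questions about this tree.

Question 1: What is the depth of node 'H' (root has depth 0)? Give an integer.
Answer: 1

Derivation:
Path from root to H: A -> H
Depth = number of edges = 1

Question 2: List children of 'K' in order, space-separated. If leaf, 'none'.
Node K's children (from adjacency): (leaf)

Answer: none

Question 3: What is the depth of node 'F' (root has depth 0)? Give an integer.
Path from root to F: A -> F
Depth = number of edges = 1

Answer: 1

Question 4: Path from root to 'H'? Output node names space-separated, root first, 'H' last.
Walk down from root: A -> H

Answer: A H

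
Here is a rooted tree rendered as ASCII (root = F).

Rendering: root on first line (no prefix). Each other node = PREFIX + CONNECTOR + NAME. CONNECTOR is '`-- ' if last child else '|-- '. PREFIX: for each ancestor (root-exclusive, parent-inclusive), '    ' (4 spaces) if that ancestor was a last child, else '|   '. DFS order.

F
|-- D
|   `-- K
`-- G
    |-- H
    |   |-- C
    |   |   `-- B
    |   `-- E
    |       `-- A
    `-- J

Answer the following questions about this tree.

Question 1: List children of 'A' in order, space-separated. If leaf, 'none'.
Node A's children (from adjacency): (leaf)

Answer: none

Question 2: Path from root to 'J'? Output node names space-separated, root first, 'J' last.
Answer: F G J

Derivation:
Walk down from root: F -> G -> J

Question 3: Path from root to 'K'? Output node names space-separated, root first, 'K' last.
Answer: F D K

Derivation:
Walk down from root: F -> D -> K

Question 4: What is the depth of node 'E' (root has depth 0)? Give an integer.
Path from root to E: F -> G -> H -> E
Depth = number of edges = 3

Answer: 3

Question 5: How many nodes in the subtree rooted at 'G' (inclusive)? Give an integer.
Subtree rooted at G contains: A, B, C, E, G, H, J
Count = 7

Answer: 7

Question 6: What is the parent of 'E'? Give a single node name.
Scan adjacency: E appears as child of H

Answer: H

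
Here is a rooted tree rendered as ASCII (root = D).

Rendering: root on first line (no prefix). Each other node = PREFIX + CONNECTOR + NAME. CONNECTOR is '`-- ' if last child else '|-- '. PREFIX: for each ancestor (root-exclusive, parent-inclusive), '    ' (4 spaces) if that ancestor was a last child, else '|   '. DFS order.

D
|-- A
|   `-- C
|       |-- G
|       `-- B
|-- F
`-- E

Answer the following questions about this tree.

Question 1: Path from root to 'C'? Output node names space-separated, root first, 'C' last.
Walk down from root: D -> A -> C

Answer: D A C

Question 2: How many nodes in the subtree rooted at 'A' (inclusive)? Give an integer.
Answer: 4

Derivation:
Subtree rooted at A contains: A, B, C, G
Count = 4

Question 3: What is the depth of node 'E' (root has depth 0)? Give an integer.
Path from root to E: D -> E
Depth = number of edges = 1

Answer: 1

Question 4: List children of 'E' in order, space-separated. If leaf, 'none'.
Answer: none

Derivation:
Node E's children (from adjacency): (leaf)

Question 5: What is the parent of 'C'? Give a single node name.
Scan adjacency: C appears as child of A

Answer: A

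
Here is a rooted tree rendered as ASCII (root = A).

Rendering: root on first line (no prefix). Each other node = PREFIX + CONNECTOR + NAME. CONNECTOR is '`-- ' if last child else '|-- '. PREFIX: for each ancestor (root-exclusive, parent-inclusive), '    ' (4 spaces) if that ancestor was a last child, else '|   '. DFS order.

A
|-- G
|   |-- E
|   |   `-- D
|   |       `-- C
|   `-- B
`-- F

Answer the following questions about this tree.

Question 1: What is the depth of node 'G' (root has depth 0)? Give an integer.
Answer: 1

Derivation:
Path from root to G: A -> G
Depth = number of edges = 1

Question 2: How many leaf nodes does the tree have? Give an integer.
Answer: 3

Derivation:
Leaves (nodes with no children): B, C, F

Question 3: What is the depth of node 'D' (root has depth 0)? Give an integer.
Path from root to D: A -> G -> E -> D
Depth = number of edges = 3

Answer: 3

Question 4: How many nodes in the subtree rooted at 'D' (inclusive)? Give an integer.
Subtree rooted at D contains: C, D
Count = 2

Answer: 2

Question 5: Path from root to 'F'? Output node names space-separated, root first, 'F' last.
Walk down from root: A -> F

Answer: A F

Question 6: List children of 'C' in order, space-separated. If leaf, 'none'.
Node C's children (from adjacency): (leaf)

Answer: none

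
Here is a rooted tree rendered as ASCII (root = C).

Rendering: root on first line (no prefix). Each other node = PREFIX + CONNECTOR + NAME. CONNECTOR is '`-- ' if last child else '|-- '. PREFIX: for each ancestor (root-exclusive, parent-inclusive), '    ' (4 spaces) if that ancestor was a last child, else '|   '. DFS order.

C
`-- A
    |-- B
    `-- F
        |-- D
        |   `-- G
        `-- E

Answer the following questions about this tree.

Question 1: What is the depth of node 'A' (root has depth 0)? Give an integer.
Answer: 1

Derivation:
Path from root to A: C -> A
Depth = number of edges = 1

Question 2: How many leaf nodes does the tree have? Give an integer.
Answer: 3

Derivation:
Leaves (nodes with no children): B, E, G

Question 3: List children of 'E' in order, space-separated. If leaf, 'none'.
Node E's children (from adjacency): (leaf)

Answer: none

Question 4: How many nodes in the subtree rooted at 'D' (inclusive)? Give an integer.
Answer: 2

Derivation:
Subtree rooted at D contains: D, G
Count = 2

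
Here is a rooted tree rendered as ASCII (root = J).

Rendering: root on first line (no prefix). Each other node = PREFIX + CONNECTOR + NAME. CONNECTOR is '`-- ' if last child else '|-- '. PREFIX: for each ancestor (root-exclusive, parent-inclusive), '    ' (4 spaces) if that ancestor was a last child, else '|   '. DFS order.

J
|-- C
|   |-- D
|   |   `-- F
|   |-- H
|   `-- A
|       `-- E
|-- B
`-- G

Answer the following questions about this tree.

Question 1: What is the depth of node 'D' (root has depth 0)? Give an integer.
Path from root to D: J -> C -> D
Depth = number of edges = 2

Answer: 2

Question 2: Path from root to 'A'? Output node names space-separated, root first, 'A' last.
Walk down from root: J -> C -> A

Answer: J C A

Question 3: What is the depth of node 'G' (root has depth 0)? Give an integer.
Answer: 1

Derivation:
Path from root to G: J -> G
Depth = number of edges = 1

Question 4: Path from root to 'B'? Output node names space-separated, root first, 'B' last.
Walk down from root: J -> B

Answer: J B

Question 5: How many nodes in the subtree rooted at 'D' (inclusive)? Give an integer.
Subtree rooted at D contains: D, F
Count = 2

Answer: 2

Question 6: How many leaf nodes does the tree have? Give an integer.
Leaves (nodes with no children): B, E, F, G, H

Answer: 5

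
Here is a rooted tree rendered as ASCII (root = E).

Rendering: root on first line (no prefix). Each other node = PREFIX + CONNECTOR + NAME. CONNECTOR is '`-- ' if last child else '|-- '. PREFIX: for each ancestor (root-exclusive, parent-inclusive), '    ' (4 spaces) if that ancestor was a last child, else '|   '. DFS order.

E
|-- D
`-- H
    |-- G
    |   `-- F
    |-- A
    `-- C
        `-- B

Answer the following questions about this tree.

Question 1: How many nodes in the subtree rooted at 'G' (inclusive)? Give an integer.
Subtree rooted at G contains: F, G
Count = 2

Answer: 2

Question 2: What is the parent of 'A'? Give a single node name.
Scan adjacency: A appears as child of H

Answer: H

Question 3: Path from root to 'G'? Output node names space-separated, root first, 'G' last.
Answer: E H G

Derivation:
Walk down from root: E -> H -> G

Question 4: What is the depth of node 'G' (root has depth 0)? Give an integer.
Answer: 2

Derivation:
Path from root to G: E -> H -> G
Depth = number of edges = 2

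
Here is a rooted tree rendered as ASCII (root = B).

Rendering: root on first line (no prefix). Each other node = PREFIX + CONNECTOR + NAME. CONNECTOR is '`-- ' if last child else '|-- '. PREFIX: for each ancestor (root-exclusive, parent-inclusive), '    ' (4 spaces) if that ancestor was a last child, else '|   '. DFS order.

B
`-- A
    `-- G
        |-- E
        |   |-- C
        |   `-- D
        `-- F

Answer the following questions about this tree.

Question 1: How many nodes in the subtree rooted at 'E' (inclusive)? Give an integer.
Answer: 3

Derivation:
Subtree rooted at E contains: C, D, E
Count = 3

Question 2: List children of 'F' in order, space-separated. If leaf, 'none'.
Node F's children (from adjacency): (leaf)

Answer: none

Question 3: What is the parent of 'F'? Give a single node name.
Scan adjacency: F appears as child of G

Answer: G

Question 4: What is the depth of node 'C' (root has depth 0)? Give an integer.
Answer: 4

Derivation:
Path from root to C: B -> A -> G -> E -> C
Depth = number of edges = 4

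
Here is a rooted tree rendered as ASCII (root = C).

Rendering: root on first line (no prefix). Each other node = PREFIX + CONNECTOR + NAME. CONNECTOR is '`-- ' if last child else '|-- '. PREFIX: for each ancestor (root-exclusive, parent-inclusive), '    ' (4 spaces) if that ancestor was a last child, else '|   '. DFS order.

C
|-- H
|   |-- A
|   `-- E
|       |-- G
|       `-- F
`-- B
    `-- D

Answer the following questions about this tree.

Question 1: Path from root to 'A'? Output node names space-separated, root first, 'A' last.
Walk down from root: C -> H -> A

Answer: C H A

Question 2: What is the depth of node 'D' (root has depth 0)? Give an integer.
Answer: 2

Derivation:
Path from root to D: C -> B -> D
Depth = number of edges = 2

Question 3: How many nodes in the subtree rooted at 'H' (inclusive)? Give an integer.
Answer: 5

Derivation:
Subtree rooted at H contains: A, E, F, G, H
Count = 5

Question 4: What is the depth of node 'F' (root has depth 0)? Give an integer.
Path from root to F: C -> H -> E -> F
Depth = number of edges = 3

Answer: 3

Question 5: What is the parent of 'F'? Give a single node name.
Answer: E

Derivation:
Scan adjacency: F appears as child of E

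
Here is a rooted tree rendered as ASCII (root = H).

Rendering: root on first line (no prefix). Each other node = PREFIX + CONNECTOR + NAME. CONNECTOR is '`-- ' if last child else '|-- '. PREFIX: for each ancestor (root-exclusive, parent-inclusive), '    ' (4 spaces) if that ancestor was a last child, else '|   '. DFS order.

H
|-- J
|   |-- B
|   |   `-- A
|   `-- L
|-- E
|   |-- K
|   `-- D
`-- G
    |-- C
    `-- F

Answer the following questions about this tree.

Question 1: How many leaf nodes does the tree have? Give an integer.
Leaves (nodes with no children): A, C, D, F, K, L

Answer: 6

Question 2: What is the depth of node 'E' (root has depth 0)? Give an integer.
Answer: 1

Derivation:
Path from root to E: H -> E
Depth = number of edges = 1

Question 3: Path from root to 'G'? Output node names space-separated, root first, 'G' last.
Answer: H G

Derivation:
Walk down from root: H -> G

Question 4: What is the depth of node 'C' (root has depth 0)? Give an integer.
Answer: 2

Derivation:
Path from root to C: H -> G -> C
Depth = number of edges = 2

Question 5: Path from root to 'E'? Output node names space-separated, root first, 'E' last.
Answer: H E

Derivation:
Walk down from root: H -> E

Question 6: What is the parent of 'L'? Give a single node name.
Answer: J

Derivation:
Scan adjacency: L appears as child of J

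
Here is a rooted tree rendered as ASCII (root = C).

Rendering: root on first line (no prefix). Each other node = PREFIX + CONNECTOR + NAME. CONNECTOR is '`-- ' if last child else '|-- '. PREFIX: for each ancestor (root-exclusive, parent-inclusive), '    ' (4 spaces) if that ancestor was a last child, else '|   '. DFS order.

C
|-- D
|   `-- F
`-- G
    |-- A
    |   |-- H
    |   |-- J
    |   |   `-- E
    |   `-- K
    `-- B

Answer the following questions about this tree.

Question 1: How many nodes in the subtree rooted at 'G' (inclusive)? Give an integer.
Answer: 7

Derivation:
Subtree rooted at G contains: A, B, E, G, H, J, K
Count = 7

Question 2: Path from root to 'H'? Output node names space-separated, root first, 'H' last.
Answer: C G A H

Derivation:
Walk down from root: C -> G -> A -> H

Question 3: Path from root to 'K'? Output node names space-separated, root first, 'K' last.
Answer: C G A K

Derivation:
Walk down from root: C -> G -> A -> K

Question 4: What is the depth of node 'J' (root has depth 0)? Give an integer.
Answer: 3

Derivation:
Path from root to J: C -> G -> A -> J
Depth = number of edges = 3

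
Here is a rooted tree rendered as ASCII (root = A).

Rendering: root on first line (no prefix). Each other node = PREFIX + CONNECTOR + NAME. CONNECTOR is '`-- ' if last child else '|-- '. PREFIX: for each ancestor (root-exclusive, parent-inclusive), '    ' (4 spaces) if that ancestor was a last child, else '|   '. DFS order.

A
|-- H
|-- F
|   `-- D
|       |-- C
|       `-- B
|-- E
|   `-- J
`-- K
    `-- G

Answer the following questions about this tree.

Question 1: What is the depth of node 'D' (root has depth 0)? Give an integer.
Answer: 2

Derivation:
Path from root to D: A -> F -> D
Depth = number of edges = 2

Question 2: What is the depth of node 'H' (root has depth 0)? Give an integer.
Path from root to H: A -> H
Depth = number of edges = 1

Answer: 1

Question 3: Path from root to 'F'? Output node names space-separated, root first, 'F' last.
Answer: A F

Derivation:
Walk down from root: A -> F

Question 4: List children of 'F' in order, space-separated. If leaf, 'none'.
Answer: D

Derivation:
Node F's children (from adjacency): D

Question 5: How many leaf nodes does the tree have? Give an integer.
Leaves (nodes with no children): B, C, G, H, J

Answer: 5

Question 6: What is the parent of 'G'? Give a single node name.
Answer: K

Derivation:
Scan adjacency: G appears as child of K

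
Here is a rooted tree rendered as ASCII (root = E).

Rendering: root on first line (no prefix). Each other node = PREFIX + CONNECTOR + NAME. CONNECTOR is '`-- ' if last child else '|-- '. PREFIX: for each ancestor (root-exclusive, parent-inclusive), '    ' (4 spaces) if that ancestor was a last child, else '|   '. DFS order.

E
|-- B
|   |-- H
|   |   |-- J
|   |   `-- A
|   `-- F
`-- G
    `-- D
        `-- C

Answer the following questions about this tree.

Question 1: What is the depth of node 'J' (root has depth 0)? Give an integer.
Path from root to J: E -> B -> H -> J
Depth = number of edges = 3

Answer: 3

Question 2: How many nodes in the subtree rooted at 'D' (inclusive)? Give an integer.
Subtree rooted at D contains: C, D
Count = 2

Answer: 2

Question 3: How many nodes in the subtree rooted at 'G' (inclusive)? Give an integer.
Answer: 3

Derivation:
Subtree rooted at G contains: C, D, G
Count = 3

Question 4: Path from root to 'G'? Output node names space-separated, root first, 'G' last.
Answer: E G

Derivation:
Walk down from root: E -> G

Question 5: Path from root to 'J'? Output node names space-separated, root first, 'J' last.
Walk down from root: E -> B -> H -> J

Answer: E B H J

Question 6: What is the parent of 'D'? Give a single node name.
Scan adjacency: D appears as child of G

Answer: G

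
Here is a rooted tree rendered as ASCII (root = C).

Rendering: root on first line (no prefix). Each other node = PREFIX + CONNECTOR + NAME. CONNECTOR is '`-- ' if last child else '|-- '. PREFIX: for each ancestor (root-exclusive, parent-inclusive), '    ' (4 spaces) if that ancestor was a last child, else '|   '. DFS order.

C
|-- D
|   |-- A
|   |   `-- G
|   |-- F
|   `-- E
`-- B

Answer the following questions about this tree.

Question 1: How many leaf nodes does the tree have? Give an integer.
Answer: 4

Derivation:
Leaves (nodes with no children): B, E, F, G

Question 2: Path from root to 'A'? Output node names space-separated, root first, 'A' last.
Answer: C D A

Derivation:
Walk down from root: C -> D -> A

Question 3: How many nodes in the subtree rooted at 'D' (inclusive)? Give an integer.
Subtree rooted at D contains: A, D, E, F, G
Count = 5

Answer: 5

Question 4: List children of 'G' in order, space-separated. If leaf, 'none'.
Answer: none

Derivation:
Node G's children (from adjacency): (leaf)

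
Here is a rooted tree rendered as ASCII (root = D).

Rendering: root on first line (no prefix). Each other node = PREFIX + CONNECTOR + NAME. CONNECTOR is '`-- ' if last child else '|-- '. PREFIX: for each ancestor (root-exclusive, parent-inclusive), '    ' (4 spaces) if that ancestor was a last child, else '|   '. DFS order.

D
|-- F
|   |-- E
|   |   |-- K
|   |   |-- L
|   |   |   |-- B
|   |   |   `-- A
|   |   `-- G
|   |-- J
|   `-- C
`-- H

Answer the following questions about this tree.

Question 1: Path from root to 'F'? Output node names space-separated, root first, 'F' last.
Answer: D F

Derivation:
Walk down from root: D -> F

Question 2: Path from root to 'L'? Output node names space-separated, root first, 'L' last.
Answer: D F E L

Derivation:
Walk down from root: D -> F -> E -> L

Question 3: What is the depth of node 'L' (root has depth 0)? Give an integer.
Path from root to L: D -> F -> E -> L
Depth = number of edges = 3

Answer: 3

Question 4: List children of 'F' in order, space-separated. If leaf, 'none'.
Node F's children (from adjacency): E, J, C

Answer: E J C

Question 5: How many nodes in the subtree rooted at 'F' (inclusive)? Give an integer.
Subtree rooted at F contains: A, B, C, E, F, G, J, K, L
Count = 9

Answer: 9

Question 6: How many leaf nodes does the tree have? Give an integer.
Answer: 7

Derivation:
Leaves (nodes with no children): A, B, C, G, H, J, K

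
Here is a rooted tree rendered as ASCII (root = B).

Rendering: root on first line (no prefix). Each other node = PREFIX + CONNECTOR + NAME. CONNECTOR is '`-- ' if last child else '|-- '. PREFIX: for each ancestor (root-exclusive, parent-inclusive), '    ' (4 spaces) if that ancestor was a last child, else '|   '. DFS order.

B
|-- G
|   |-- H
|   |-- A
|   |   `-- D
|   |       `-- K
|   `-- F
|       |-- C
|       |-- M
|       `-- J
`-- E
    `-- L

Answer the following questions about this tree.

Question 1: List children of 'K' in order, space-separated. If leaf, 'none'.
Node K's children (from adjacency): (leaf)

Answer: none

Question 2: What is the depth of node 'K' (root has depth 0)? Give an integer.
Path from root to K: B -> G -> A -> D -> K
Depth = number of edges = 4

Answer: 4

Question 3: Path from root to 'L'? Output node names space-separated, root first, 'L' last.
Walk down from root: B -> E -> L

Answer: B E L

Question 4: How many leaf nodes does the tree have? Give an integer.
Leaves (nodes with no children): C, H, J, K, L, M

Answer: 6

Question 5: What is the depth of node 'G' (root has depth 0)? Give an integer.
Answer: 1

Derivation:
Path from root to G: B -> G
Depth = number of edges = 1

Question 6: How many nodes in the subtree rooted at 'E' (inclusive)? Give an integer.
Subtree rooted at E contains: E, L
Count = 2

Answer: 2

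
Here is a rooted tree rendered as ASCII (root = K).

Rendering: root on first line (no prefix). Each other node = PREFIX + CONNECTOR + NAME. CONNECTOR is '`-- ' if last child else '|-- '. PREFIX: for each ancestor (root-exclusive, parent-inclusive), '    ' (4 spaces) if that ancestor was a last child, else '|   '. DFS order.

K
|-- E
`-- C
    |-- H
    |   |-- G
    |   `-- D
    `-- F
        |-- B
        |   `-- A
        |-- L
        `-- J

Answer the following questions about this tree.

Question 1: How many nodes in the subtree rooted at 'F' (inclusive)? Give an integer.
Subtree rooted at F contains: A, B, F, J, L
Count = 5

Answer: 5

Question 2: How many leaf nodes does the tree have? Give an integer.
Leaves (nodes with no children): A, D, E, G, J, L

Answer: 6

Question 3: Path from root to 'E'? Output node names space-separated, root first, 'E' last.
Answer: K E

Derivation:
Walk down from root: K -> E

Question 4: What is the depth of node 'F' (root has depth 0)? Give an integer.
Answer: 2

Derivation:
Path from root to F: K -> C -> F
Depth = number of edges = 2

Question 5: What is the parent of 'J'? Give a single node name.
Scan adjacency: J appears as child of F

Answer: F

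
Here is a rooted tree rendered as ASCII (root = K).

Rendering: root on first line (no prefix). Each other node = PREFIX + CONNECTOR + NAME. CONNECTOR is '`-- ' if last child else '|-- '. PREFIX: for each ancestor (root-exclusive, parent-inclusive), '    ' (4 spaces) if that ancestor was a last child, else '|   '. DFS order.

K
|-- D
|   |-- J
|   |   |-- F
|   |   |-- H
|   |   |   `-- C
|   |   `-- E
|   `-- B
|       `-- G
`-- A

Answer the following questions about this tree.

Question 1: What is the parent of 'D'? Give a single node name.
Scan adjacency: D appears as child of K

Answer: K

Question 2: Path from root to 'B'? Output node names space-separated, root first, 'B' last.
Answer: K D B

Derivation:
Walk down from root: K -> D -> B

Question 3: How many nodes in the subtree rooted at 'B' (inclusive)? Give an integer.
Subtree rooted at B contains: B, G
Count = 2

Answer: 2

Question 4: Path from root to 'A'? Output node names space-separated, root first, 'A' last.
Walk down from root: K -> A

Answer: K A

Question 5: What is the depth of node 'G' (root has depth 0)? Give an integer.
Path from root to G: K -> D -> B -> G
Depth = number of edges = 3

Answer: 3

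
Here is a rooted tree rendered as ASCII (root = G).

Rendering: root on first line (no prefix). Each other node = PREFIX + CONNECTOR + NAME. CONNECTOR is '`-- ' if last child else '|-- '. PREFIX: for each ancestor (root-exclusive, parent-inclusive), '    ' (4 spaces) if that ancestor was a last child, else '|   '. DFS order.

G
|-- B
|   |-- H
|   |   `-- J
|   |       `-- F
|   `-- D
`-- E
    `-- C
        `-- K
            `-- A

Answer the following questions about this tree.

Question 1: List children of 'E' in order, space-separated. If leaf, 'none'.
Node E's children (from adjacency): C

Answer: C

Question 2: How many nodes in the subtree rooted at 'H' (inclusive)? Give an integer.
Subtree rooted at H contains: F, H, J
Count = 3

Answer: 3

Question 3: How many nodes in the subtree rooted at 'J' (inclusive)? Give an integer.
Answer: 2

Derivation:
Subtree rooted at J contains: F, J
Count = 2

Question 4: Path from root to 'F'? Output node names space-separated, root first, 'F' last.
Answer: G B H J F

Derivation:
Walk down from root: G -> B -> H -> J -> F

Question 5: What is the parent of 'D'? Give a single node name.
Answer: B

Derivation:
Scan adjacency: D appears as child of B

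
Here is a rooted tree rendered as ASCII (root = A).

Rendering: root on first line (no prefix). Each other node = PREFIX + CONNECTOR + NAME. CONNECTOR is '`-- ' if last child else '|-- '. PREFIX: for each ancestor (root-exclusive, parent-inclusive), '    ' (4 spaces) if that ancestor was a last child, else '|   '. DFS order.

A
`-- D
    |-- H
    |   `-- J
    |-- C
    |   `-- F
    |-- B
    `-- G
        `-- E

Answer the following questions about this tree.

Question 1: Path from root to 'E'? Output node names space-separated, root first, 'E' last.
Walk down from root: A -> D -> G -> E

Answer: A D G E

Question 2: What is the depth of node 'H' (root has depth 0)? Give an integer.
Answer: 2

Derivation:
Path from root to H: A -> D -> H
Depth = number of edges = 2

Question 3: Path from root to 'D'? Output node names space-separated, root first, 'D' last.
Walk down from root: A -> D

Answer: A D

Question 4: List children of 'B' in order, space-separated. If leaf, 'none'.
Node B's children (from adjacency): (leaf)

Answer: none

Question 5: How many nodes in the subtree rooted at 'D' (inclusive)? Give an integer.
Answer: 8

Derivation:
Subtree rooted at D contains: B, C, D, E, F, G, H, J
Count = 8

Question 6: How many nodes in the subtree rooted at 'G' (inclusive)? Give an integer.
Subtree rooted at G contains: E, G
Count = 2

Answer: 2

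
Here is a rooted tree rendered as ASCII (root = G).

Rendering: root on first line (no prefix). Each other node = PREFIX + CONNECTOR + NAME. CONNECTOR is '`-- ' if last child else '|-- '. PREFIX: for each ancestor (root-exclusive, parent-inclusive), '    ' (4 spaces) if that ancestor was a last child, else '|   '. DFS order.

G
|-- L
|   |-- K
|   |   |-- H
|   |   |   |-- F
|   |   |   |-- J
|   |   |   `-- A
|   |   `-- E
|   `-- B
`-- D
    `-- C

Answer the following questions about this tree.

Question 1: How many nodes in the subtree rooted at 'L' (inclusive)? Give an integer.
Subtree rooted at L contains: A, B, E, F, H, J, K, L
Count = 8

Answer: 8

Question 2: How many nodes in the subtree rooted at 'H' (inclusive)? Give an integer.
Subtree rooted at H contains: A, F, H, J
Count = 4

Answer: 4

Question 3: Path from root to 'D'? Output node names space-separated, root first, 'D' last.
Answer: G D

Derivation:
Walk down from root: G -> D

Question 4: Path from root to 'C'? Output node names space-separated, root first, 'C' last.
Answer: G D C

Derivation:
Walk down from root: G -> D -> C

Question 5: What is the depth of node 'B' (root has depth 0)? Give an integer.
Answer: 2

Derivation:
Path from root to B: G -> L -> B
Depth = number of edges = 2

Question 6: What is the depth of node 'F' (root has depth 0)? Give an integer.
Answer: 4

Derivation:
Path from root to F: G -> L -> K -> H -> F
Depth = number of edges = 4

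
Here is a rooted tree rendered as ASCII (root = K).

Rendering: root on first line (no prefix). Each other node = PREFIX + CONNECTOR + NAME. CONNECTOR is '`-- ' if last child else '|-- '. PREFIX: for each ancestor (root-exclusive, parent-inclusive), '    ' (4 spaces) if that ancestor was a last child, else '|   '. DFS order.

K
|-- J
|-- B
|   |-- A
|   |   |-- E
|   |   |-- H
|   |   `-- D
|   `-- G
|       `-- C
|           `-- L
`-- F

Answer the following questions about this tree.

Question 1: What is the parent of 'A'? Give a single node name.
Answer: B

Derivation:
Scan adjacency: A appears as child of B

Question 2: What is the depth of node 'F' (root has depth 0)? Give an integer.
Answer: 1

Derivation:
Path from root to F: K -> F
Depth = number of edges = 1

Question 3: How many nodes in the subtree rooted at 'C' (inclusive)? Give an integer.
Answer: 2

Derivation:
Subtree rooted at C contains: C, L
Count = 2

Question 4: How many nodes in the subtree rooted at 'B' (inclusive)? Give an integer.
Subtree rooted at B contains: A, B, C, D, E, G, H, L
Count = 8

Answer: 8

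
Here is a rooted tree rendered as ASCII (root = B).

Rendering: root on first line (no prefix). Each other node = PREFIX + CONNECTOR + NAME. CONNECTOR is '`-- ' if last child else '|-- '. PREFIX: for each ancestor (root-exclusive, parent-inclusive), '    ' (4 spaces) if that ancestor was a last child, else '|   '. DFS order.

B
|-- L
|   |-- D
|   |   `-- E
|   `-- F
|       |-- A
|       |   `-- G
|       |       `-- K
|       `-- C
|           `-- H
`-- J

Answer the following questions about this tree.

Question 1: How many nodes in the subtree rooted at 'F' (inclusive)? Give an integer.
Subtree rooted at F contains: A, C, F, G, H, K
Count = 6

Answer: 6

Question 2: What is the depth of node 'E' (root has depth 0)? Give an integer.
Path from root to E: B -> L -> D -> E
Depth = number of edges = 3

Answer: 3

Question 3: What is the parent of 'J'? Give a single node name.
Scan adjacency: J appears as child of B

Answer: B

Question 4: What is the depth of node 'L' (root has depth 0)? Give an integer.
Answer: 1

Derivation:
Path from root to L: B -> L
Depth = number of edges = 1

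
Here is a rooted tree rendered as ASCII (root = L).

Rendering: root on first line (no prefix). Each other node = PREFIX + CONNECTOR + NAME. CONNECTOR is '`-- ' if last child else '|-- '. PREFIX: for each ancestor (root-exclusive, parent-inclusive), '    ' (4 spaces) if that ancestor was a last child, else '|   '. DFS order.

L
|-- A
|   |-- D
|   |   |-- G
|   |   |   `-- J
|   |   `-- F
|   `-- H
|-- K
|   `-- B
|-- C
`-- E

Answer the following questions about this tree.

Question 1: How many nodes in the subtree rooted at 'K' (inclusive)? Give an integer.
Answer: 2

Derivation:
Subtree rooted at K contains: B, K
Count = 2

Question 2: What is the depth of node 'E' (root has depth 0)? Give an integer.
Path from root to E: L -> E
Depth = number of edges = 1

Answer: 1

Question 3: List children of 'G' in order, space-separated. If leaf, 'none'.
Node G's children (from adjacency): J

Answer: J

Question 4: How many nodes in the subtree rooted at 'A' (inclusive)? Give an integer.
Subtree rooted at A contains: A, D, F, G, H, J
Count = 6

Answer: 6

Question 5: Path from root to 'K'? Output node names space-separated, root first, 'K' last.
Answer: L K

Derivation:
Walk down from root: L -> K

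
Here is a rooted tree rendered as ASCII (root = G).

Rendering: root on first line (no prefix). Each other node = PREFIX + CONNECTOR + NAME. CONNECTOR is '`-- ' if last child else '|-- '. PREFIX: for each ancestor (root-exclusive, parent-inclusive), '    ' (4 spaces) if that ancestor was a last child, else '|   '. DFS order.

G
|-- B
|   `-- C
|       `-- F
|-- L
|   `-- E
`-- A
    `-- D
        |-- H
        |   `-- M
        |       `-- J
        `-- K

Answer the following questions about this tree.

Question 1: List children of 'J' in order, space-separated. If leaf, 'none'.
Answer: none

Derivation:
Node J's children (from adjacency): (leaf)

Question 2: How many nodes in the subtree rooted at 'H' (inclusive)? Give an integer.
Subtree rooted at H contains: H, J, M
Count = 3

Answer: 3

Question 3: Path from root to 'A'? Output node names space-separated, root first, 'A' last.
Walk down from root: G -> A

Answer: G A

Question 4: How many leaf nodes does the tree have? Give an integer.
Leaves (nodes with no children): E, F, J, K

Answer: 4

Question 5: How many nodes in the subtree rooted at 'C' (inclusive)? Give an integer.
Answer: 2

Derivation:
Subtree rooted at C contains: C, F
Count = 2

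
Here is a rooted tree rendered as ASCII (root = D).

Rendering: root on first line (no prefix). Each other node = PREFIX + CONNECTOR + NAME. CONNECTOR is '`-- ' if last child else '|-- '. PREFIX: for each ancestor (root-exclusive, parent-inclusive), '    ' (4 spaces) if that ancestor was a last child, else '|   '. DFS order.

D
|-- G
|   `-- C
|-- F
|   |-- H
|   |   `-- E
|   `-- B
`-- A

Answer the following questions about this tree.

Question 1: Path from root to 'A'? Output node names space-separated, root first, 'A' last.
Walk down from root: D -> A

Answer: D A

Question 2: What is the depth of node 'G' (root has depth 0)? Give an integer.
Path from root to G: D -> G
Depth = number of edges = 1

Answer: 1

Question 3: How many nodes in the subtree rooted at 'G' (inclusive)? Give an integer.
Answer: 2

Derivation:
Subtree rooted at G contains: C, G
Count = 2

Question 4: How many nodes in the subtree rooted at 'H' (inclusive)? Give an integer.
Answer: 2

Derivation:
Subtree rooted at H contains: E, H
Count = 2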